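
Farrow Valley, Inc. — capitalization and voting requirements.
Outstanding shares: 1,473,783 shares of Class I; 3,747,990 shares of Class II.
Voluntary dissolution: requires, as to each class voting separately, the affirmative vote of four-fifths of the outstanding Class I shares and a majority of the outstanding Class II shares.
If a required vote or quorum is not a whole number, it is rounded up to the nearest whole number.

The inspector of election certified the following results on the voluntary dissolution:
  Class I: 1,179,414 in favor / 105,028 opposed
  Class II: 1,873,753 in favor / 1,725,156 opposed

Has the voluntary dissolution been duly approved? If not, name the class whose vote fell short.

Class I: 4/5 of 1473783 = 1179026.40, rounded up to 1179027; 1,179,027 required, 1,179,414 in favor — approved.
Class II: a majority of 3747990 is 1873996; 1,873,996 required, 1,873,753 in favor — not approved.

Not approved — the Class II shares did not give the required vote.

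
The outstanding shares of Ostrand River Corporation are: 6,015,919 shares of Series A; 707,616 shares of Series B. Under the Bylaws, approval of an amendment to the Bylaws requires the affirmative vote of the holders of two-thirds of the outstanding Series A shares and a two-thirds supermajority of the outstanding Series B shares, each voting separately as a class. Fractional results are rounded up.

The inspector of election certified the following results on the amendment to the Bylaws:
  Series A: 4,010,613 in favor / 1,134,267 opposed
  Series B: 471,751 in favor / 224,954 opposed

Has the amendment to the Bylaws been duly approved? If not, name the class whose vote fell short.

Series A: 2/3 of 6015919 = 4010612.67, rounded up to 4010613; 4,010,613 required, 4,010,613 in favor — approved.
Series B: 2/3 of 707616 = 471744; 471,744 required, 471,751 in favor — approved.

Approved — every class gave the required vote.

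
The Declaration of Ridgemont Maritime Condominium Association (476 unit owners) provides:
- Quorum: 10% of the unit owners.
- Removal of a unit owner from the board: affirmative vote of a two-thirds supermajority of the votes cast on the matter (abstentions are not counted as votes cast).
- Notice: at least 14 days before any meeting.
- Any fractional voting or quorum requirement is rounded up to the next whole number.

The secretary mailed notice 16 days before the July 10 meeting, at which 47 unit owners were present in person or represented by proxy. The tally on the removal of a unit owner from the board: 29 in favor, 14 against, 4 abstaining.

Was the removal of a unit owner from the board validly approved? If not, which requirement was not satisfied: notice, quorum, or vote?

Notice: 16 days given; 14 required. Satisfied.
Quorum: 10% of 476 = 47.60, rounded up to 48; 47 present. Not satisfied.
Vote: requires two-thirds of the votes cast (47 − 4 abstaining = 43); 2/3 of 43 = 28.67, rounded up to 29, so 29 needed; 29 in favor. Satisfied.

Invalid — quorum requirement not satisfied.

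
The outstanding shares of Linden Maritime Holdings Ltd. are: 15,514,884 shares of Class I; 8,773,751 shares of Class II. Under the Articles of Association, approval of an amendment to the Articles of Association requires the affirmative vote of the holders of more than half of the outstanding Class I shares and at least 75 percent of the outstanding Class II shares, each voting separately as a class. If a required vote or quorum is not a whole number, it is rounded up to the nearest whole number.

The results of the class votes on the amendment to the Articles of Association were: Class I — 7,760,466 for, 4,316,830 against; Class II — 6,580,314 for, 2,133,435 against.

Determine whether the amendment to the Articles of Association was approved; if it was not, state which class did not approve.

Class I: a majority of 15514884 is 7757443; 7,757,443 required, 7,760,466 in favor — approved.
Class II: 3/4 of 8773751 = 6580313.25, rounded up to 6580314; 6,580,314 required, 6,580,314 in favor — approved.

Approved — every class gave the required vote.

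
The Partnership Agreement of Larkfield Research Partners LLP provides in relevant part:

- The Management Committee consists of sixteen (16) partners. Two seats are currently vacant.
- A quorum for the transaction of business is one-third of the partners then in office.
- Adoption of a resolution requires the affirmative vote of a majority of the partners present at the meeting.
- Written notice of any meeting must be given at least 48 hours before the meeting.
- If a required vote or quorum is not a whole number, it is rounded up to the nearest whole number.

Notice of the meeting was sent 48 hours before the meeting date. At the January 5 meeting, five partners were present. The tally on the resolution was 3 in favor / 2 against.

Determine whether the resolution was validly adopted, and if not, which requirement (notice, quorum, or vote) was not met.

Notice: 48 hours given; 48 required (48 ≥ 48). Satisfied.
Quorum: 5 present; quorum is 5. Satisfied.
Vote: the resolution requires a majority of the partners present (5). A majority of 5 is 3, so 3 affirmative votes are needed; 3 voted in favor. Satisfied.

Valid — all requirements satisfied.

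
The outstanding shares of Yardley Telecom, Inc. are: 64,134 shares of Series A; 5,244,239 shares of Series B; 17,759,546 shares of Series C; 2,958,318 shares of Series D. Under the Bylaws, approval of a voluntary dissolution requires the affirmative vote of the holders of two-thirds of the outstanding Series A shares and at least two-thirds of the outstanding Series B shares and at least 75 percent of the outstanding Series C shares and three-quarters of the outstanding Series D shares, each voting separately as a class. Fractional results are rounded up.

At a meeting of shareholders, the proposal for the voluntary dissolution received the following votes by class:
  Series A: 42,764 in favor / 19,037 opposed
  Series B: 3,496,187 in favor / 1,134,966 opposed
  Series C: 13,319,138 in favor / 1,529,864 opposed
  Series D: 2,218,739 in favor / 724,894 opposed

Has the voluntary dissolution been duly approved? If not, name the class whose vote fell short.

Not approved — the Series C shares did not give the required vote.

Series A: 2/3 of 64134 = 42756; 42,756 required, 42,764 in favor — approved.
Series B: 2/3 of 5244239 = 3496159.33, rounded up to 3496160; 3,496,160 required, 3,496,187 in favor — approved.
Series C: 3/4 of 17759546 = 13319659.50, rounded up to 13319660; 13,319,660 required, 13,319,138 in favor — not approved.
Series D: 3/4 of 2958318 = 2218738.50, rounded up to 2218739; 2,218,739 required, 2,218,739 in favor — approved.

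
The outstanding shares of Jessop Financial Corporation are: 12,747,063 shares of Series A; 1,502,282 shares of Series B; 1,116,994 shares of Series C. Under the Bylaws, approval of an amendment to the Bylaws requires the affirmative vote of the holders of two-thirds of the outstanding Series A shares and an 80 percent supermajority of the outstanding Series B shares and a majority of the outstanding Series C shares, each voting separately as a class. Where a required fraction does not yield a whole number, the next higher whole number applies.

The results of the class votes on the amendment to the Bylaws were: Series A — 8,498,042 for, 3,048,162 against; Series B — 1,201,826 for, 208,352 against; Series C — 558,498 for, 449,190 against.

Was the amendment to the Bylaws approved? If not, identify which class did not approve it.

Series A: 2/3 of 12747063 = 8498042; 8,498,042 required, 8,498,042 in favor — approved.
Series B: 4/5 of 1502282 = 1201825.60, rounded up to 1201826; 1,201,826 required, 1,201,826 in favor — approved.
Series C: a majority of 1116994 is 558498; 558,498 required, 558,498 in favor — approved.

Approved — every class gave the required vote.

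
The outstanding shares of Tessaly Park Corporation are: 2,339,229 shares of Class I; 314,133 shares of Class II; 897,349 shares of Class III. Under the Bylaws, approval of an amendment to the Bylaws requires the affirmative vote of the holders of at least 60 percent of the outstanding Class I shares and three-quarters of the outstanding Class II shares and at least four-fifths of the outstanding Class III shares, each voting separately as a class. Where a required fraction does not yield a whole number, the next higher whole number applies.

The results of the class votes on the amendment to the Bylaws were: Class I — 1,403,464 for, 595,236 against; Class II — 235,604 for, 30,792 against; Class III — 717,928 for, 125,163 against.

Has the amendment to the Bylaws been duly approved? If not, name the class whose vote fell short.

Class I: 3/5 of 2339229 = 1403537.40, rounded up to 1403538; 1,403,538 required, 1,403,464 in favor — not approved.
Class II: 3/4 of 314133 = 235599.75, rounded up to 235600; 235,600 required, 235,604 in favor — approved.
Class III: 4/5 of 897349 = 717879.20, rounded up to 717880; 717,880 required, 717,928 in favor — approved.

Not approved — the Class I shares did not give the required vote.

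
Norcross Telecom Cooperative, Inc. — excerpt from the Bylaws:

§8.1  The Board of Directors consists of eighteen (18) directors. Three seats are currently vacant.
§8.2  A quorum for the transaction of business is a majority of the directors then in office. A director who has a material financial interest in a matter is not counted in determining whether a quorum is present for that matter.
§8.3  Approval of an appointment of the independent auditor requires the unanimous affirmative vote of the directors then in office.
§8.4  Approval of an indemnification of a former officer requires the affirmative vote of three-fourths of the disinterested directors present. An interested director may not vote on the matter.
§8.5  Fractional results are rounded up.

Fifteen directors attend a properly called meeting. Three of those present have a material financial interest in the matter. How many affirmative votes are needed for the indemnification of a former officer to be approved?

The indemnification of a former officer requires three-fourths of the disinterested directors present (15 − 3 = 12).
3/4 of 12 = 9.

9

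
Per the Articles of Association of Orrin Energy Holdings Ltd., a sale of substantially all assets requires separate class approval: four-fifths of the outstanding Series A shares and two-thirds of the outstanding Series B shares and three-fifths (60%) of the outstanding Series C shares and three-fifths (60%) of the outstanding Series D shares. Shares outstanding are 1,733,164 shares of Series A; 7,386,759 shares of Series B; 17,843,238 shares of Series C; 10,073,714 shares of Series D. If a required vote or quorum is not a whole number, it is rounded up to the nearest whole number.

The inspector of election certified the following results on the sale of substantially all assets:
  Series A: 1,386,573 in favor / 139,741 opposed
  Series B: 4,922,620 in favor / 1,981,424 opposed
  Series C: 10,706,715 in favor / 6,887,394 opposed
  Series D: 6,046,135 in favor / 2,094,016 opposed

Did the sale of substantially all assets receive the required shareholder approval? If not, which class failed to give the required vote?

Not approved — the Series B shares did not give the required vote.

Series A: 4/5 of 1733164 = 1386531.20, rounded up to 1386532; 1,386,532 required, 1,386,573 in favor — approved.
Series B: 2/3 of 7386759 = 4924506; 4,924,506 required, 4,922,620 in favor — not approved.
Series C: 3/5 of 17843238 = 10705942.80, rounded up to 10705943; 10,705,943 required, 10,706,715 in favor — approved.
Series D: 3/5 of 10073714 = 6044228.40, rounded up to 6044229; 6,044,229 required, 6,046,135 in favor — approved.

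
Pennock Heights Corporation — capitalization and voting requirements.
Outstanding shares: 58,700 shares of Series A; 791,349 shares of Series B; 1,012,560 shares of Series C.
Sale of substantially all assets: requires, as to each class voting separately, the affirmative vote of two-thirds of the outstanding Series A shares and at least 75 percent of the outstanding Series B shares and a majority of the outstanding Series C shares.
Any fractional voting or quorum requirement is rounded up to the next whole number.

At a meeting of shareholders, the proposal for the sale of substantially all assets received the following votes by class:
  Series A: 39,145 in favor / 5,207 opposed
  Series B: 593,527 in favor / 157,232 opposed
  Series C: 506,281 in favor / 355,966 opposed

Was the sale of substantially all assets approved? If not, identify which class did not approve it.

Series A: 2/3 of 58700 = 39133.33, rounded up to 39134; 39,134 required, 39,145 in favor — approved.
Series B: 3/4 of 791349 = 593511.75, rounded up to 593512; 593,512 required, 593,527 in favor — approved.
Series C: a majority of 1012560 is 506281; 506,281 required, 506,281 in favor — approved.

Approved — every class gave the required vote.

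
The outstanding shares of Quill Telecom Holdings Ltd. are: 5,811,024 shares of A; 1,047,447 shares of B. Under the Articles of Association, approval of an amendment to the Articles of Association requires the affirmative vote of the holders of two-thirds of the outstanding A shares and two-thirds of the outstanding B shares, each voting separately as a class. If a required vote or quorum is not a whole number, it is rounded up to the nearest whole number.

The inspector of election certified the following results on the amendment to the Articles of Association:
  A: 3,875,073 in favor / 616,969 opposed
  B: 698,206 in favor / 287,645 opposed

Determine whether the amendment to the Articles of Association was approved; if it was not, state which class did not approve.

A: 2/3 of 5811024 = 3874016; 3,874,016 required, 3,875,073 in favor — approved.
B: 2/3 of 1047447 = 698298; 698,298 required, 698,206 in favor — not approved.

Not approved — the B shares did not give the required vote.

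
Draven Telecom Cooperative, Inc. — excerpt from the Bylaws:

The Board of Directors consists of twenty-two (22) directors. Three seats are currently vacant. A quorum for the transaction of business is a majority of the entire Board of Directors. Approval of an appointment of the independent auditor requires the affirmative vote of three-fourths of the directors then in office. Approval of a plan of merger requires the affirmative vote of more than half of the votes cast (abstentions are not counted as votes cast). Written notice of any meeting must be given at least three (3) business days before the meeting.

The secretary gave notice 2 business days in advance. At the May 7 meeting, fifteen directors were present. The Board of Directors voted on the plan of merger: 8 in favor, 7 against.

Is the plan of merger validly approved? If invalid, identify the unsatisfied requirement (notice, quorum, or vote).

Notice: 2 business days given; 3 required (2 < 3). Not satisfied.
Quorum: 15 present; quorum is 12. Satisfied.
Vote: the plan of merger requires a majority of the votes cast (15). A majority of 15 is 8, so 8 affirmative votes are needed; 8 voted in favor. Satisfied.

Invalid — notice requirement not satisfied.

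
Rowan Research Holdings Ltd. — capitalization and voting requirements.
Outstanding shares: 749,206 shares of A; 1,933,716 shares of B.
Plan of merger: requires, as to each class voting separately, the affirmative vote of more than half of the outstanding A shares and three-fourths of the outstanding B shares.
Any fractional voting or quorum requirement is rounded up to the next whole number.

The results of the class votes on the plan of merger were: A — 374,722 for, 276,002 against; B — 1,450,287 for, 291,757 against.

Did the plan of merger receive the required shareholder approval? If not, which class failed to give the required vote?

Approved — every class gave the required vote.

A: a majority of 749206 is 374604; 374,604 required, 374,722 in favor — approved.
B: 3/4 of 1933716 = 1450287; 1,450,287 required, 1,450,287 in favor — approved.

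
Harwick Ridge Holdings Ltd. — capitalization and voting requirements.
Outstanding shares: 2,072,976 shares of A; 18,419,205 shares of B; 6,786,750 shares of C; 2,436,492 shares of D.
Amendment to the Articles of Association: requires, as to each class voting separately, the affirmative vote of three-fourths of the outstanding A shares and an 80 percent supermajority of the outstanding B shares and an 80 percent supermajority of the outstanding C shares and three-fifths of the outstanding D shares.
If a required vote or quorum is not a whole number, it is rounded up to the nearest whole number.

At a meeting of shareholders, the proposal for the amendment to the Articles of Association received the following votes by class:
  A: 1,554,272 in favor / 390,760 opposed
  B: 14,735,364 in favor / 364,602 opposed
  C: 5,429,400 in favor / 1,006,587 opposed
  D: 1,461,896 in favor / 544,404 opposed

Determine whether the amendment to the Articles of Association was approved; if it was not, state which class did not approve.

A: 3/4 of 2072976 = 1554732; 1,554,732 required, 1,554,272 in favor — not approved.
B: 4/5 of 18419205 = 14735364; 14,735,364 required, 14,735,364 in favor — approved.
C: 4/5 of 6786750 = 5429400; 5,429,400 required, 5,429,400 in favor — approved.
D: 3/5 of 2436492 = 1461895.20, rounded up to 1461896; 1,461,896 required, 1,461,896 in favor — approved.

Not approved — the A shares did not give the required vote.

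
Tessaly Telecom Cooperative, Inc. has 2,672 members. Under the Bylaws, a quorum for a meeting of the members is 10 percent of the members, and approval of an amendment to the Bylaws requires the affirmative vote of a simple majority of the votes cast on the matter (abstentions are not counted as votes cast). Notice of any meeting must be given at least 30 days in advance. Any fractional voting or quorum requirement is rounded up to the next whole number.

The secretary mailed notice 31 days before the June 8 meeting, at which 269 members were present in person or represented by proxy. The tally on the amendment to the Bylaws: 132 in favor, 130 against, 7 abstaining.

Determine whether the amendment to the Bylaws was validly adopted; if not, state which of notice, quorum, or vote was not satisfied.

Notice: 31 days given; 30 required. Satisfied.
Quorum: 10% of 2,672 = 267.20, rounded up to 268; 269 present. Satisfied.
Vote: requires a majority of the votes cast (269 − 7 abstaining = 262); a majority of 262 is 132, so 132 needed; 132 in favor. Satisfied.

Valid — all requirements satisfied.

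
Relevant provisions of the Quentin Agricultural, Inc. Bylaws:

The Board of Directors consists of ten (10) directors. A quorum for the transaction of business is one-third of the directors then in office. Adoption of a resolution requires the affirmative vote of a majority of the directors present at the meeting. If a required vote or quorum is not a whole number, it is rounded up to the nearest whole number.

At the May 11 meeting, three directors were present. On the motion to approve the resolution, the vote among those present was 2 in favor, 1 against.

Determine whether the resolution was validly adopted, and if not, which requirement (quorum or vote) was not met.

Quorum: 3 present; quorum is 4. Not satisfied.
Vote: the resolution requires a majority of the directors present (3). A majority of 3 is 2, so 2 affirmative votes are needed; 2 voted in favor. Satisfied. (Moot — without a quorum no business can be validly transacted.)

Invalid — quorum requirement not satisfied.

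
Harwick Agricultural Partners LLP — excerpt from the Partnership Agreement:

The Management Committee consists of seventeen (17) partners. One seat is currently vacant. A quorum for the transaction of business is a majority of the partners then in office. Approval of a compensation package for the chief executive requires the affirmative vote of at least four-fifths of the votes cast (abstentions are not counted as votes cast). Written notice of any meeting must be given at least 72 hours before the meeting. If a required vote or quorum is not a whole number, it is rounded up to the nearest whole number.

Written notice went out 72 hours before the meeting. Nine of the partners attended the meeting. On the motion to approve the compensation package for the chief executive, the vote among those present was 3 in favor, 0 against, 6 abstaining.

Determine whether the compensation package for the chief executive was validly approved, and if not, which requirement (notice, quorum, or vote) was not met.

Valid — all requirements satisfied.

Notice: 72 hours given; 72 required (72 ≥ 72). Satisfied.
Quorum: 9 present; quorum is 9. Satisfied.
Vote: the compensation package for the chief executive requires four-fifths of the votes cast (9 present − 6 abstaining = 3). 4/5 of 3 = 2.40, rounded up to 3, so 3 affirmative votes are needed; 3 voted in favor. Satisfied.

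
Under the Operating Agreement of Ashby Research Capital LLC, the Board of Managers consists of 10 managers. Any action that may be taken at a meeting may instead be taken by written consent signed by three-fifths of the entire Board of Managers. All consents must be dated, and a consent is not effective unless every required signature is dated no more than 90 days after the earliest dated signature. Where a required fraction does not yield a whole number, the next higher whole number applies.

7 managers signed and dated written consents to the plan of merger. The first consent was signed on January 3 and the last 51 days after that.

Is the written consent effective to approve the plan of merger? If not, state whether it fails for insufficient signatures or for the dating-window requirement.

Signatures required: three-fifths of 10 — 3/5 of 10 = 6, so 6 needed; 7 signed. Sufficient.
Dating window: the latest signature is 51 days after the earliest; the limit is 90 days. Within the window.

Effective — both the signature and dating-window requirements are satisfied.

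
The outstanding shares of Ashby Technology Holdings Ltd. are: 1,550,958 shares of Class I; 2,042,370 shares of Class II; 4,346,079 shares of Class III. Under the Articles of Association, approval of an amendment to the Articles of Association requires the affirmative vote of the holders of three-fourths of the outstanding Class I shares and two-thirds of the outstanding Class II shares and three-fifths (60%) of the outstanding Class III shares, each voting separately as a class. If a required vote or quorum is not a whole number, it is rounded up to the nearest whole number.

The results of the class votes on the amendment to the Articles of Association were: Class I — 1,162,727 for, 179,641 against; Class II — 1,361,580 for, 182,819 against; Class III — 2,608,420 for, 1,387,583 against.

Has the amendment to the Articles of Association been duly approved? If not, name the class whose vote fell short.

Class I: 3/4 of 1550958 = 1163218.50, rounded up to 1163219; 1,163,219 required, 1,162,727 in favor — not approved.
Class II: 2/3 of 2042370 = 1361580; 1,361,580 required, 1,361,580 in favor — approved.
Class III: 3/5 of 4346079 = 2607647.40, rounded up to 2607648; 2,607,648 required, 2,608,420 in favor — approved.

Not approved — the Class I shares did not give the required vote.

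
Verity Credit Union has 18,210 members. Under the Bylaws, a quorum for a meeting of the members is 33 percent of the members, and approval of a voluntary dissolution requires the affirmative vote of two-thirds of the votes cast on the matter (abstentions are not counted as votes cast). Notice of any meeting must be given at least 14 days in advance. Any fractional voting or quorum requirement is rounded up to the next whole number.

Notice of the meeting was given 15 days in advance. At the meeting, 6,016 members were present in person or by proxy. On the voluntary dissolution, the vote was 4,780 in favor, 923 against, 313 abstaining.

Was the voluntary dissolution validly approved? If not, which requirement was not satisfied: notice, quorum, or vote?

Valid — all requirements satisfied.

Notice: 15 days given; 14 required. Satisfied.
Quorum: 33% of 18,210 = 6,009.30, rounded up to 6,010; 6,016 present. Satisfied.
Vote: requires two-thirds of the votes cast (6,016 − 313 abstaining = 5,703); 2/3 of 5703 = 3802, so 3,802 needed; 4,780 in favor. Satisfied.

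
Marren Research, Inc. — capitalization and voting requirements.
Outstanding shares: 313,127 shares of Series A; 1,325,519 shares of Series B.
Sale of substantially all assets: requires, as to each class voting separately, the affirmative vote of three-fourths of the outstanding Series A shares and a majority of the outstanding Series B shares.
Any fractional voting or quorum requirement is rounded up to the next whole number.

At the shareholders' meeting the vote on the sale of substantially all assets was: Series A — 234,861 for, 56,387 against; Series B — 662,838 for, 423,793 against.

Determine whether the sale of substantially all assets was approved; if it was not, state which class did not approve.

Approved — every class gave the required vote.

Series A: 3/4 of 313127 = 234845.25, rounded up to 234846; 234,846 required, 234,861 in favor — approved.
Series B: a majority of 1325519 is 662760; 662,760 required, 662,838 in favor — approved.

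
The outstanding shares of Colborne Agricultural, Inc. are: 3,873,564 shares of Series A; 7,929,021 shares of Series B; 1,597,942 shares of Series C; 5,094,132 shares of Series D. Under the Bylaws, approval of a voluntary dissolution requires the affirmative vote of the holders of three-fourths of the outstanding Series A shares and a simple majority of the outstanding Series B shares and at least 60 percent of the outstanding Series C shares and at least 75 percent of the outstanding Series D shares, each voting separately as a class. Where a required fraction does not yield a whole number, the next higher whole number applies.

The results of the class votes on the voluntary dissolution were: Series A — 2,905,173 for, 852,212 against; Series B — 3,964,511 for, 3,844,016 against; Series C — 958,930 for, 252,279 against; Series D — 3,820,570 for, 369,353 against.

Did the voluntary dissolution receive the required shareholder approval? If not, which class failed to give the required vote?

Series A: 3/4 of 3873564 = 2905173; 2,905,173 required, 2,905,173 in favor — approved.
Series B: a majority of 7929021 is 3964511; 3,964,511 required, 3,964,511 in favor — approved.
Series C: 3/5 of 1597942 = 958765.20, rounded up to 958766; 958,766 required, 958,930 in favor — approved.
Series D: 3/4 of 5094132 = 3820599; 3,820,599 required, 3,820,570 in favor — not approved.

Not approved — the Series D shares did not give the required vote.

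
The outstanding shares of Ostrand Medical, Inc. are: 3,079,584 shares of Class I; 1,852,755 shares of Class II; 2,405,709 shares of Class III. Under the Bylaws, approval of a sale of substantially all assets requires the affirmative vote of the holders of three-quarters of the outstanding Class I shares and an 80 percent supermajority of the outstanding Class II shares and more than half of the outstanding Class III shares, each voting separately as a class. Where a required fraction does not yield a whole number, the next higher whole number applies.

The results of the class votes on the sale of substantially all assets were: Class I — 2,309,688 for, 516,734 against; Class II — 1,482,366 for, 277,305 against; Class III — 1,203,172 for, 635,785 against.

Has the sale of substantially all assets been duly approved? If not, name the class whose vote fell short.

Approved — every class gave the required vote.

Class I: 3/4 of 3079584 = 2309688; 2,309,688 required, 2,309,688 in favor — approved.
Class II: 4/5 of 1852755 = 1482204; 1,482,204 required, 1,482,366 in favor — approved.
Class III: a majority of 2405709 is 1202855; 1,202,855 required, 1,203,172 in favor — approved.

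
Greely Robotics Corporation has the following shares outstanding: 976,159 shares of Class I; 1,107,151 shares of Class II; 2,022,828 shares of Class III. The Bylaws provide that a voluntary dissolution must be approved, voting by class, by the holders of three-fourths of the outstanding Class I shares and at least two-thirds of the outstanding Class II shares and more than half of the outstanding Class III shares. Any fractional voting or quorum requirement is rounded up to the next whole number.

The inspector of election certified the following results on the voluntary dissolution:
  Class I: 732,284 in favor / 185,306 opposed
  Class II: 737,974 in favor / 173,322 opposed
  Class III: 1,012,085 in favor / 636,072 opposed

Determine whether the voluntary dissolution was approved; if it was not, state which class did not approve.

Not approved — the Class II shares did not give the required vote.

Class I: 3/4 of 976159 = 732119.25, rounded up to 732120; 732,120 required, 732,284 in favor — approved.
Class II: 2/3 of 1107151 = 738100.67, rounded up to 738101; 738,101 required, 737,974 in favor — not approved.
Class III: a majority of 2022828 is 1011415; 1,011,415 required, 1,012,085 in favor — approved.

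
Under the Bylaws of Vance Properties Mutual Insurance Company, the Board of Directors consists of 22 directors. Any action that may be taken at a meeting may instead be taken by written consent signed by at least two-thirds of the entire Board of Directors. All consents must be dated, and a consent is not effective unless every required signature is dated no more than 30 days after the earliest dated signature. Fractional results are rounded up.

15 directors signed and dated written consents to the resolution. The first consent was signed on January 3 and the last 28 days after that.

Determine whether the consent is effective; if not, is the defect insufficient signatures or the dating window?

Signatures required: at least two-thirds of 22 — 2/3 of 22 = 14.67, rounded up to 15, so 15 needed; 15 signed. Sufficient.
Dating window: the latest signature is 28 days after the earliest; the limit is 30 days. Within the window.

Effective — both the signature and dating-window requirements are satisfied.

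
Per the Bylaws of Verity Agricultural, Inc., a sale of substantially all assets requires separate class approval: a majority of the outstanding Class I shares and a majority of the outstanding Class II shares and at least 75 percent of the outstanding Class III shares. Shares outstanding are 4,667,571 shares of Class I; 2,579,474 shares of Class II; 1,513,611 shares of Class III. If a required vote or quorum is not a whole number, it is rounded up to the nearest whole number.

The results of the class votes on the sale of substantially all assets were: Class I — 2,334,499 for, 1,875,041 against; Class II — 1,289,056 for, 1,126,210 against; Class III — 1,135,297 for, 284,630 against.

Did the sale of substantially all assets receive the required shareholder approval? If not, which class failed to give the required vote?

Class I: a majority of 4667571 is 2333786; 2,333,786 required, 2,334,499 in favor — approved.
Class II: a majority of 2579474 is 1289738; 1,289,738 required, 1,289,056 in favor — not approved.
Class III: 3/4 of 1513611 = 1135208.25, rounded up to 1135209; 1,135,209 required, 1,135,297 in favor — approved.

Not approved — the Class II shares did not give the required vote.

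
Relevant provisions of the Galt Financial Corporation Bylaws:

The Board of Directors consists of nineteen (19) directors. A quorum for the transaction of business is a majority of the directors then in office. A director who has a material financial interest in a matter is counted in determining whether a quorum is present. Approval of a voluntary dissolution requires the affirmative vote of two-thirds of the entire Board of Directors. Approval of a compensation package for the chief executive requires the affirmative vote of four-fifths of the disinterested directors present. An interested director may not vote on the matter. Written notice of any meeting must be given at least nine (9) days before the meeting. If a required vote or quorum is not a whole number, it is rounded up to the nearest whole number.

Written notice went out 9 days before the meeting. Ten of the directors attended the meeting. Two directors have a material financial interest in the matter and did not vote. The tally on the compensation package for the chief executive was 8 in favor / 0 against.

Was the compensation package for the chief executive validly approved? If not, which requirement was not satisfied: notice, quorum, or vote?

Valid — all requirements satisfied.

Notice: 9 days given; 9 required (9 ≥ 9). Satisfied.
Quorum: 10 present (interested directors count toward quorum); quorum is 10. Satisfied.
Vote: the compensation package for the chief executive requires four-fifths of the disinterested directors present (10 − 2 = 8). 4/5 of 8 = 6.40, rounded up to 7, so 7 affirmative votes are needed; 8 voted in favor. Satisfied.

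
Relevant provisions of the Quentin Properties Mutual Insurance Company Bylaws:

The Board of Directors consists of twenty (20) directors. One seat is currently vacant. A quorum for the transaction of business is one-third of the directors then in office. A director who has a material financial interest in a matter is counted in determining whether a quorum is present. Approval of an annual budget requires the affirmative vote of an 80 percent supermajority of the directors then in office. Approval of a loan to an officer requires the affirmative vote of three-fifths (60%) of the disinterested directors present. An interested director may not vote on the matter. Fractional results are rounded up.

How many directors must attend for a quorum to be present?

7

1/3 of 19 = 6.33, rounded up to 7.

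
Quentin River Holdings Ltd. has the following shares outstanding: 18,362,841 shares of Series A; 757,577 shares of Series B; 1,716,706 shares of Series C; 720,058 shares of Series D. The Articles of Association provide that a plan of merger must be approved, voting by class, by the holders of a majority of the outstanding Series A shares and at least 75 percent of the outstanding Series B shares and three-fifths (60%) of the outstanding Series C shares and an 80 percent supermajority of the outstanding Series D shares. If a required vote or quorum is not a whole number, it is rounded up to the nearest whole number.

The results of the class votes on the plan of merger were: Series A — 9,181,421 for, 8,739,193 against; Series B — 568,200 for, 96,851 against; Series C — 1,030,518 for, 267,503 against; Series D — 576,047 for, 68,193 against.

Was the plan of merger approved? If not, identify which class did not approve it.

Series A: a majority of 18362841 is 9181421; 9,181,421 required, 9,181,421 in favor — approved.
Series B: 3/4 of 757577 = 568182.75, rounded up to 568183; 568,183 required, 568,200 in favor — approved.
Series C: 3/5 of 1716706 = 1030023.60, rounded up to 1030024; 1,030,024 required, 1,030,518 in favor — approved.
Series D: 4/5 of 720058 = 576046.40, rounded up to 576047; 576,047 required, 576,047 in favor — approved.

Approved — every class gave the required vote.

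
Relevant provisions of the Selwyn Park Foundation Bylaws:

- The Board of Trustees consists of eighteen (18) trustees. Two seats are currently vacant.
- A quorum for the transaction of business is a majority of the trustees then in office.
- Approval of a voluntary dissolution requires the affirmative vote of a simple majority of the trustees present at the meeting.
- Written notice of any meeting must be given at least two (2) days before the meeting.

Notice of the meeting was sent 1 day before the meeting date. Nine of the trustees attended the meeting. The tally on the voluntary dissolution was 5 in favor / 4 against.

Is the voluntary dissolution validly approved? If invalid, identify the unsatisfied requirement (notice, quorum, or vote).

Invalid — notice requirement not satisfied.

Notice: 1 day given; 2 required (1 < 2). Not satisfied.
Quorum: 9 present; quorum is 9. Satisfied.
Vote: the voluntary dissolution requires a majority of the trustees present (9). A majority of 9 is 5, so 5 affirmative votes are needed; 5 voted in favor. Satisfied.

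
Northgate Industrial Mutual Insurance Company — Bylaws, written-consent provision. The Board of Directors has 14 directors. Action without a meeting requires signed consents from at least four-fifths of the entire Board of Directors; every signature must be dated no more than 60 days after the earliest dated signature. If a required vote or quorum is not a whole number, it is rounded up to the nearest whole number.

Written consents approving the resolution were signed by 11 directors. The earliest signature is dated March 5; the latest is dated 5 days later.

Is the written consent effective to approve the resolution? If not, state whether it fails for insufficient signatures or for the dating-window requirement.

Signatures required: at least four-fifths of 14 — 4/5 of 14 = 11.20, rounded up to 12, so 12 needed; 11 signed. Insufficient.
Dating window: the latest signature is 5 days after the earliest; the limit is 60 days. Within the window.

Not effective — insufficient signatures.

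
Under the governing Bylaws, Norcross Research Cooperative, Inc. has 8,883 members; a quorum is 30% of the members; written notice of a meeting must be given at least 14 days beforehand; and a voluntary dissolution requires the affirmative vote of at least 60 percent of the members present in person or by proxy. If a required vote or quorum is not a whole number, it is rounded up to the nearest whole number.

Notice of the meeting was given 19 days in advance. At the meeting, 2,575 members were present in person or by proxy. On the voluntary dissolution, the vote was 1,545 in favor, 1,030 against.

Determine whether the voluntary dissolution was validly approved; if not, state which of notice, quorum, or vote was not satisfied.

Invalid — quorum requirement not satisfied.

Notice: 19 days given; 14 required. Satisfied.
Quorum: 30% of 8,883 = 2,664.90, rounded up to 2,665; 2,575 present. Not satisfied.
Vote: requires three-fifths of those present (2,575); 3/5 of 2575 = 1545, so 1,545 needed; 1,545 in favor. Satisfied.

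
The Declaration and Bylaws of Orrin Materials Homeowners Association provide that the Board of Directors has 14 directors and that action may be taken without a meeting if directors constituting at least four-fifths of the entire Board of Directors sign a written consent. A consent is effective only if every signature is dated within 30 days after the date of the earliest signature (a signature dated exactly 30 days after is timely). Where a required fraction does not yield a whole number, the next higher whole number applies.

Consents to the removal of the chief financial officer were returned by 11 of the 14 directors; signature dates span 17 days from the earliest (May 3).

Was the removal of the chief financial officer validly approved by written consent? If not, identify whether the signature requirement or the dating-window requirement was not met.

Signatures required: at least four-fifths of 14 — 4/5 of 14 = 11.20, rounded up to 12, so 12 needed; 11 signed. Insufficient.
Dating window: the latest signature is 17 days after the earliest; the limit is 30 days. Within the window.

Not effective — insufficient signatures.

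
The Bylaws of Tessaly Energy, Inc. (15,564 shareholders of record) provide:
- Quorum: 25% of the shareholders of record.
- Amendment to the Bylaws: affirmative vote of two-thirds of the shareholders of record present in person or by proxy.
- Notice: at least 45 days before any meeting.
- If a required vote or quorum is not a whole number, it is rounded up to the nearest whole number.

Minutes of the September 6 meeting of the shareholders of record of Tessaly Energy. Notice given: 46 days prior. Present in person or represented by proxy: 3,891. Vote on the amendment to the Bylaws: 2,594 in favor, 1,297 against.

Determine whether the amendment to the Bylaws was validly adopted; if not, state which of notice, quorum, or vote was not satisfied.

Notice: 46 days given; 45 required. Satisfied.
Quorum: 25% of 15,564 = 3,891; 3,891 present. Satisfied.
Vote: requires two-thirds of those present (3,891); 2/3 of 3891 = 2594, so 2,594 needed; 2,594 in favor. Satisfied.

Valid — all requirements satisfied.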